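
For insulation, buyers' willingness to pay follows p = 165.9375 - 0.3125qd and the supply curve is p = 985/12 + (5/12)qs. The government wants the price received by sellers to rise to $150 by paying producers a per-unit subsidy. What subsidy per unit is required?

Required subsidy s = $35 per unit

At a seller price of 150, quantity supplied is -197 + 2.4·150 = 163.
Buyers absorb 163 only when they pay pb = 165.9375 − 0.3125·163 = 115.
s = ps − pb = 150 − 115 = 35.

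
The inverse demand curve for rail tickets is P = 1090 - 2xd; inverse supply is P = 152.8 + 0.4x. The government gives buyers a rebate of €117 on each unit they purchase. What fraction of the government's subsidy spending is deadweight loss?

DWL / government spending = 195/3514

Pre-subsidy: 1090 - 2x = 152.8 + 0.4x gives x* = 390.5 and P* = 309.
With the rebate, buyers effectively pay Pb = Ps − 117, where Ps is the price sellers receive.
On the curves, Pb = 1090 - 2x and Ps = 152.8 + 0.4x; the wedge Ps − Pb = 117 gives 152.8 + 0.4x − (1090 - 2x) = 117, so x' = 439.25.
Then Pb = 1090 − 2·439.25 = 211.5 and Ps = 152.8 + 0.4·439.25 = 328.5.
ΔCS = ½(390.5 + 439.25)(309 − 211.5) = 40450.3125; ΔPS = ½(390.5 + 439.25)(328.5 − 309) = 8090.0625.
Government spending = 117 × 439.25 = 51392.25.
DWL = ½ × 117 × (439.25 − 390.5) = 2851.875; fraction = 2851.875 / 51392.25 = 195/3514.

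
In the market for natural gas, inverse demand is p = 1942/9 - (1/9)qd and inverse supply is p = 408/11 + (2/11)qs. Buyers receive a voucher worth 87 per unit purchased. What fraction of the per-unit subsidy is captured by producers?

Producer share = 18/29

Pre-subsidy: 1942/9 - (1/9)q = 408/11 + (2/11)q gives q* = 610 and p* = 148.
With the rebate, buyers effectively pay pb = ps − 87, where ps is the price sellers receive.
On the curves, pb = 1942/9 - (1/9)q and ps = 408/11 + (2/11)q; the wedge ps − pb = 87 gives 408/11 + (2/11)q − (1942/9 - (1/9)q) = 87, so q' = 907.
Then pb = 1942/9 − (1/9)·907 = 115 and ps = 408/11 + (2/11)·907 = 202.
Buyers' price falls by p* − pb = 148 − 115 = 33; sellers' price rises by ps − p* = 202 − 148 = 54.
So producers capture 54/87 = 18/29 of each unit of subsidy.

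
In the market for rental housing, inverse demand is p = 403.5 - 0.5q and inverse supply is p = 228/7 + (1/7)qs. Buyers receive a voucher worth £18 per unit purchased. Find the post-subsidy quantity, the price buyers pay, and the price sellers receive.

q' = 605; buyers pay £101; sellers receive £119

Pre-subsidy: 403.5 - 0.5q = 228/7 + (1/7)q gives q* = 577 and p* = 115.
With the rebate, buyers effectively pay pb = ps − 18, where ps is the price sellers receive.
On the curves, pb = 403.5 - 0.5q and ps = 228/7 + (1/7)q; the wedge ps − pb = 18 gives 228/7 + (1/7)q − (403.5 - 0.5q) = 18, so q' = 605.
Then pb = 403.5 − 0.5·605 = 101 and ps = 228/7 + (1/7)·605 = 119.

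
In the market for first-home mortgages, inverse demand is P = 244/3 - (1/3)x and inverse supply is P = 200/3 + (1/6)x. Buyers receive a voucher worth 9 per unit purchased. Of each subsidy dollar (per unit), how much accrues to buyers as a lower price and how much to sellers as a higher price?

Pre-subsidy: 244/3 - (1/3)x = 200/3 + (1/6)x gives x* = 88/3 and P* = 644/9.
With the rebate, buyers effectively pay Pb = Ps − 9, where Ps is the price sellers receive.
On the curves, Pb = 244/3 - (1/3)x and Ps = 200/3 + (1/6)x; the wedge Ps − Pb = 9 gives 200/3 + (1/6)x − (244/3 - (1/3)x) = 9, so x' = 142/3.
Then Pb = 244/3 − (1/3)·(142/3) = 590/9 and Ps = 200/3 + (1/6)·(142/3) = 671/9.
Buyers' price falls by P* − Pb = 644/9 − 590/9 = 6; sellers' price rises by Ps − P* = 671/9 − 644/9 = 3.

Buyers gain 6 per unit; sellers gain 3 per unit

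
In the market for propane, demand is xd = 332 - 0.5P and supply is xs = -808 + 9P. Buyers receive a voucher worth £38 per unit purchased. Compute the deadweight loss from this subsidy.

Deadweight loss = £342

Pre-subsidy: 332 - 0.5P = -808 + 9P gives P* = 120, x* = 272.
With the rebate, buyers effectively pay Pb = Ps − 38, where Ps is the price sellers receive.
Demand in terms of Ps becomes xd = 332 − 0.5(Ps − 38) = 351 - 0.5Ps. Setting this equal to supply: 351 - 0.5Ps = -808 + 9Ps, so Ps = 122.
Buyers pay Pb = 122 − 38 = 84; x' = -808 + 9·122 = 290.
The subsidy expands output by 290 − 272 = 18 past the efficient level; on those units the gap between marginal cost and willingness to pay runs from 0 up to 38.
DWL = ½ × 38 × 18 = 342.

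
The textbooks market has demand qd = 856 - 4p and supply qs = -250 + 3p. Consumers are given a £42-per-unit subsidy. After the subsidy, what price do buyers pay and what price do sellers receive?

Buyers pay £140; sellers receive £182

Pre-subsidy: 856 - 4p = -250 + 3p gives p* = 158, q* = 224.
With the rebate, buyers effectively pay pb = ps − 42, where ps is the price sellers receive.
Demand in terms of ps becomes qd = 856 − 4(ps − 42) = 1024 - 4ps. Setting this equal to supply: 1024 - 4ps = -250 + 3ps, so ps = 182.
Buyers pay pb = 182 − 42 = 140; q' = -250 + 3·182 = 296.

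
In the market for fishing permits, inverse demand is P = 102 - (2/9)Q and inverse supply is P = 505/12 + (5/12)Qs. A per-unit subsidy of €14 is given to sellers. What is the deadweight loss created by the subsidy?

Pre-subsidy: 102 - (2/9)Q = 505/12 + (5/12)Q gives Q* = 2157/23 and P* = 5600/69.
With the subsidy, sellers receive Ps = Pb + 14 for each unit, where Pb is the price buyers pay.
On the curves, Pb = 102 - (2/9)Q and Ps = 505/12 + (5/12)Q; the wedge Ps − Pb = 14 gives 505/12 + (5/12)Q − (102 - (2/9)Q) = 14, so Q' = 2661/23.
Then Pb = 102 − (2/9)·(2661/23) = 5264/69 and Ps = 505/12 + (5/12)·(2661/23) = 6230/69.
The subsidy expands output by 2661/23 − 2157/23 = 504/23 past the efficient level; on those units the gap between marginal cost and willingness to pay runs from 0 up to 14.
DWL = ½ × 14 × 504/23 = 3528/23.

Deadweight loss = 3528/23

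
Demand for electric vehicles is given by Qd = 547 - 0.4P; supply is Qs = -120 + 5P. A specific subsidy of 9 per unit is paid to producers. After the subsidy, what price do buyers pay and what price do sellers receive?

Pre-subsidy: 547 - 0.4P = -120 + 5P gives P* = 3335/27, Q* = 13435/27.
With the subsidy, sellers receive Ps = Pb + 9 for each unit, where Pb is the price buyers pay.
Supply in terms of Pb becomes Qs = -120 + 5(Pb + 9) = -75 + 5Pb. Setting this equal to demand: 547 - 0.4Pb = -75 + 5Pb, so Pb = 3110/27.
Sellers receive Ps = 3110/27 + 9 = 3353/27; Q' = 547 − 0.4·(3110/27) = 13525/27.

Buyers pay 3110/27; sellers receive 3353/27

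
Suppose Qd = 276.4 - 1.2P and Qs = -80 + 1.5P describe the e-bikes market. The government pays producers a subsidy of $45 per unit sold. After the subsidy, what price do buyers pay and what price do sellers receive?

Pre-subsidy: 276.4 - 1.2P = -80 + 1.5P gives P* = 132, Q* = 118.
With the subsidy, sellers receive Ps = Pb + 45 for each unit, where Pb is the price buyers pay.
Supply in terms of Pb becomes Qs = -80 + 1.5(Pb + 45) = -12.5 + 1.5Pb. Setting this equal to demand: 276.4 - 1.2Pb = -12.5 + 1.5Pb, so Pb = 107.
Sellers receive Ps = 107 + 45 = 152; Q' = 276.4 − 1.2·107 = 148.

Buyers pay $107; sellers receive $152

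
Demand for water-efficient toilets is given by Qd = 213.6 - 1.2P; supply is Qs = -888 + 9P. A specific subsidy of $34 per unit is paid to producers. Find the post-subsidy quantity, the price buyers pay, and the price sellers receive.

Q' = 120; buyers pay $78; sellers receive $112

Pre-subsidy: 213.6 - 1.2P = -888 + 9P gives P* = 108, Q* = 84.
With the subsidy, sellers receive Ps = Pb + 34 for each unit, where Pb is the price buyers pay.
Supply in terms of Pb becomes Qs = -888 + 9(Pb + 34) = -582 + 9Pb. Setting this equal to demand: 213.6 - 1.2Pb = -582 + 9Pb, so Pb = 78.
Sellers receive Ps = 78 + 34 = 112; Q' = 213.6 − 1.2·78 = 120.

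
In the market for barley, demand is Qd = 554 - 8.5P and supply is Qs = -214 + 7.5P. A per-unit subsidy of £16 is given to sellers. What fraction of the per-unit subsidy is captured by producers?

Producer share = 0.53125

Pre-subsidy: 554 - 8.5P = -214 + 7.5P gives P* = 48, Q* = 146.
With the subsidy, sellers receive Ps = Pb + 16 for each unit, where Pb is the price buyers pay.
Supply in terms of Pb becomes Qs = -214 + 7.5(Pb + 16) = -94 + 7.5Pb. Setting this equal to demand: 554 - 8.5Pb = -94 + 7.5Pb, so Pb = 40.5.
Sellers receive Ps = 40.5 + 16 = 56.5; Q' = 554 − 8.5·40.5 = 209.75.
Buyers' price falls by P* − Pb = 48 − 40.5 = 7.5; sellers' price rises by Ps − P* = 56.5 − 48 = 8.5.
So producers capture 8.5/16 = 0.53125 of each unit of subsidy.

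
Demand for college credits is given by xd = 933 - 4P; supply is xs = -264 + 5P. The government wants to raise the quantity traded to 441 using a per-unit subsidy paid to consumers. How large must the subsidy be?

Required subsidy s = 18 per unit

At x = 441, invert demand for the buyer price: Pb = (933 − 441)/4 = 123; invert supply for the seller price: Ps = (441 − (-264))/5 = 141.
The subsidy must fill the gap: s = Ps − Pb = 141 − 123 = 18.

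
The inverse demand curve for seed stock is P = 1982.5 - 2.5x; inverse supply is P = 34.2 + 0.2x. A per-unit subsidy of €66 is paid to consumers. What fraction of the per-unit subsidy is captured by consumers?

Consumer share = 25/27

Pre-subsidy: 1982.5 - 2.5x = 34.2 + 0.2x gives x* = 19483/27 and P* = 4820/27.
With the rebate, buyers effectively pay Pb = Ps − 66, where Ps is the price sellers receive.
On the curves, Pb = 1982.5 - 2.5x and Ps = 34.2 + 0.2x; the wedge Ps − Pb = 66 gives 34.2 + 0.2x − (1982.5 - 2.5x) = 66, so x' = 20143/27.
Then Pb = 1982.5 − 2.5·(20143/27) = 3170/27 and Ps = 34.2 + 0.2·(20143/27) = 4952/27.
Buyers' price falls by P* − Pb = 4820/27 − 3170/27 = 550/9; sellers' price rises by Ps − P* = 4952/27 − 4820/27 = 44/9.
So consumers capture (550/9)/66 = 25/27 of each unit of subsidy.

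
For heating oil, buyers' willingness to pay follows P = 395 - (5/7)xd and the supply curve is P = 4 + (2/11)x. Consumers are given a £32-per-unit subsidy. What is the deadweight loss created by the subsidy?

Deadweight loss = 39424/69

Pre-subsidy: 395 - (5/7)x = 4 + (2/11)x gives x* = 1309/3 and P* = 250/3.
With the rebate, buyers effectively pay Pb = Ps − 32, where Ps is the price sellers receive.
On the curves, Pb = 395 - (5/7)x and Ps = 4 + (2/11)x; the wedge Ps − Pb = 32 gives 4 + (2/11)x − (395 - (5/7)x) = 32, so x' = 10857/23.
Then Pb = 395 − (5/7)·(10857/23) = 1330/23 and Ps = 4 + (2/11)·(10857/23) = 2066/23.
The subsidy expands output by 10857/23 − 1309/3 = 2464/69 past the efficient level; on those units the gap between marginal cost and willingness to pay runs from 0 up to 32.
DWL = ½ × 32 × 2464/69 = 39424/69.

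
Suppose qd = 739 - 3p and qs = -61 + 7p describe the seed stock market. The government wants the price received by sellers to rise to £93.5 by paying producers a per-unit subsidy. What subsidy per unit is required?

At a seller price of 93.5, quantity supplied is -61 + 7·93.5 = 593.5.
Buyers absorb 593.5 only when they pay pb with 739 − 3·pb = 593.5, i.e. pb = 48.5.
s = ps − pb = 93.5 − 48.5 = 45.

Required subsidy s = £45 per unit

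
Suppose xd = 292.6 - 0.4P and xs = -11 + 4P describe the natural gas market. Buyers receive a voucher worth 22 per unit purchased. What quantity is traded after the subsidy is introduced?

Pre-subsidy: 292.6 - 0.4P = -11 + 4P gives P* = 69, x* = 265.
With the rebate, buyers effectively pay Pb = Ps − 22, where Ps is the price sellers receive.
Demand in terms of Ps becomes xd = 292.6 − 0.4(Ps − 22) = 301.4 - 0.4Ps. Setting this equal to supply: 301.4 - 0.4Ps = -11 + 4Ps, so Ps = 71.
Buyers pay Pb = 71 − 22 = 49; x' = -11 + 4·71 = 273.

x' = 273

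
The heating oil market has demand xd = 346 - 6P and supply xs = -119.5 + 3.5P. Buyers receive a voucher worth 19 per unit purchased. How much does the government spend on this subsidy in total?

Pre-subsidy: 346 - 6P = -119.5 + 3.5P gives P* = 49, x* = 52.
With the rebate, buyers effectively pay Pb = Ps − 19, where Ps is the price sellers receive.
Demand in terms of Ps becomes xd = 346 − 6(Ps − 19) = 460 - 6Ps. Setting this equal to supply: 460 - 6Ps = -119.5 + 3.5Ps, so Ps = 61.
Buyers pay Pb = 61 − 19 = 42; x' = -119.5 + 3.5·61 = 94.
Government outlay = subsidy × quantity = 19 × 94 = 1786.

Government cost = 1786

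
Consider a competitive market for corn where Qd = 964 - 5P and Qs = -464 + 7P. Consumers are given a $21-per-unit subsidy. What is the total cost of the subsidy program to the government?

Government cost = $9035.25

Pre-subsidy: 964 - 5P = -464 + 7P gives P* = 119, Q* = 369.
With the rebate, buyers effectively pay Pb = Ps − 21, where Ps is the price sellers receive.
Demand in terms of Ps becomes Qd = 964 − 5(Ps − 21) = 1069 - 5Ps. Setting this equal to supply: 1069 - 5Ps = -464 + 7Ps, so Ps = 127.75.
Buyers pay Pb = 127.75 − 21 = 106.75; Q' = -464 + 7·127.75 = 430.25.
Government outlay = subsidy × quantity = 21 × 430.25 = 9035.25.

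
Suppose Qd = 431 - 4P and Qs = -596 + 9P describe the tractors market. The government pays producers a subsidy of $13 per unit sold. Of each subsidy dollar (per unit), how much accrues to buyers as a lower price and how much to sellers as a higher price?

Pre-subsidy: 431 - 4P = -596 + 9P gives P* = 79, Q* = 115.
With the subsidy, sellers receive Ps = Pb + 13 for each unit, where Pb is the price buyers pay.
Supply in terms of Pb becomes Qs = -596 + 9(Pb + 13) = -479 + 9Pb. Setting this equal to demand: 431 - 4Pb = -479 + 9Pb, so Pb = 70.
Sellers receive Ps = 70 + 13 = 83; Q' = 431 − 4·70 = 151.
Buyers' price falls by P* − Pb = 79 − 70 = 9; sellers' price rises by Ps − P* = 83 − 79 = 4.

Buyers gain $9 per unit; sellers gain $4 per unit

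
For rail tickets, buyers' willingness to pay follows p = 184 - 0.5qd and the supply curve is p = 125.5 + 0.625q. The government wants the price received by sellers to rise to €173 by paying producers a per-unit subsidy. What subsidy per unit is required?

Required subsidy s = €27 per unit

At a seller price of 173, quantity supplied is -200.8 + 1.6·173 = 76.
Buyers absorb 76 only when they pay pb = 184 − 0.5·76 = 146.
s = ps − pb = 173 − 146 = 27.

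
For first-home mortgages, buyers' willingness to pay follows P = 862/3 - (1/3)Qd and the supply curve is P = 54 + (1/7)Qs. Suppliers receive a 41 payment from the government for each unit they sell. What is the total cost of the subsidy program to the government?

Pre-subsidy: 862/3 - (1/3)Q = 54 + (1/7)Q gives Q* = 490 and P* = 124.
With the subsidy, sellers receive Ps = Pb + 41 for each unit, where Pb is the price buyers pay.
On the curves, Pb = 862/3 - (1/3)Q and Ps = 54 + (1/7)Q; the wedge Ps − Pb = 41 gives 54 + (1/7)Q − (862/3 - (1/3)Q) = 41, so Q' = 576.1.
Then Pb = 862/3 − (1/3)·576.1 = 95.3 and Ps = 54 + (1/7)·576.1 = 136.3.
Government outlay = subsidy × quantity = 41 × 576.1 = 23620.1.

Government cost = 23620.1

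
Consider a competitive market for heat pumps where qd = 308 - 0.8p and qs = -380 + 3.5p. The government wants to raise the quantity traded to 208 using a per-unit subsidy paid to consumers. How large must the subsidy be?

At q = 208, invert demand for the buyer price: pb = (308 − 208)/0.8 = 125; invert supply for the seller price: ps = (208 − (-380))/3.5 = 168.
The subsidy must fill the gap: s = ps − pb = 168 − 125 = 43.

Required subsidy s = 43 per unit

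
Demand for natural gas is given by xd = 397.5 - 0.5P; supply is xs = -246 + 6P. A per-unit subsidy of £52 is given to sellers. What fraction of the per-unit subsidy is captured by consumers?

Consumer share = 12/13

Pre-subsidy: 397.5 - 0.5P = -246 + 6P gives P* = 99, x* = 348.
With the subsidy, sellers receive Ps = Pb + 52 for each unit, where Pb is the price buyers pay.
Supply in terms of Pb becomes xs = -246 + 6(Pb + 52) = 66 + 6Pb. Setting this equal to demand: 397.5 - 0.5Pb = 66 + 6Pb, so Pb = 51.
Sellers receive Ps = 51 + 52 = 103; x' = 397.5 − 0.5·51 = 372.
Buyers' price falls by P* − Pb = 99 − 51 = 48; sellers' price rises by Ps − P* = 103 − 99 = 4.
So consumers capture 48/52 = 12/13 of each unit of subsidy.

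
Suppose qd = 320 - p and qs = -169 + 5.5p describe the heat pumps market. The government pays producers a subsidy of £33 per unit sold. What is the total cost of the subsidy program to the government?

Government cost = 116985/13

Pre-subsidy: 320 - p = -169 + 5.5p gives p* = 978/13, q* = 3182/13.
With the subsidy, sellers receive ps = pb + 33 for each unit, where pb is the price buyers pay.
Supply in terms of pb becomes qs = -169 + 5.5(pb + 33) = 12.5 + 5.5pb. Setting this equal to demand: 320 - pb = 12.5 + 5.5pb, so pb = 615/13.
Sellers receive ps = 615/13 + 33 = 1044/13; q' = 320 − 1·(615/13) = 3545/13.
Government outlay = subsidy × quantity = 33 × 3545/13 = 116985/13.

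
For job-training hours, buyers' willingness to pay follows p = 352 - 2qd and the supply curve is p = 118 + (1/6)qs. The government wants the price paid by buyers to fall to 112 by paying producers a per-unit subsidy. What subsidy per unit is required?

At a buyer price of 112, quantity demanded is 176 − 0.5·112 = 120.
Sellers supply 120 only when they receive ps = 118 + (1/6)·120 = 138.
s = ps − pb = 138 − 112 = 26.

Required subsidy s = 26 per unit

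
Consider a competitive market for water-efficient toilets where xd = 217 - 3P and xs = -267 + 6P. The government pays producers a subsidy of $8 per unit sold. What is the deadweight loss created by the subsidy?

Pre-subsidy: 217 - 3P = -267 + 6P gives P* = 484/9, x* = 167/3.
With the subsidy, sellers receive Ps = Pb + 8 for each unit, where Pb is the price buyers pay.
Supply in terms of Pb becomes xs = -267 + 6(Pb + 8) = -219 + 6Pb. Setting this equal to demand: 217 - 3Pb = -219 + 6Pb, so Pb = 436/9.
Sellers receive Ps = 436/9 + 8 = 508/9; x' = 217 − 3·(436/9) = 215/3.
The subsidy expands output by 215/3 − 167/3 = 16 past the efficient level; on those units the gap between marginal cost and willingness to pay runs from 0 up to 8.
DWL = ½ × 8 × 16 = 64.

Deadweight loss = $64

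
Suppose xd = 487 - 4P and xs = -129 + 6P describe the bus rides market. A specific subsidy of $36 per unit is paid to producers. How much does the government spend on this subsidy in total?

Pre-subsidy: 487 - 4P = -129 + 6P gives P* = 61.6, x* = 240.6.
With the subsidy, sellers receive Ps = Pb + 36 for each unit, where Pb is the price buyers pay.
Supply in terms of Pb becomes xs = -129 + 6(Pb + 36) = 87 + 6Pb. Setting this equal to demand: 487 - 4Pb = 87 + 6Pb, so Pb = 40.
Sellers receive Ps = 40 + 36 = 76; x' = 487 − 4·40 = 327.
Government outlay = subsidy × quantity = 36 × 327 = 11772.

Government cost = $11772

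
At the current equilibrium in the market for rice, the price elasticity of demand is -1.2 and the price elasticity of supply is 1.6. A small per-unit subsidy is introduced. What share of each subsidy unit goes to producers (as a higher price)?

Producer share = 3/7

For a small subsidy around the equilibrium, the benefit split depends on the relative slopes, which at a point are proportional to the elasticities.
Buyer share = εs/(εs + |εd|) = 1.6/(1.6 + 1.2) = 4/7; seller share = |εd|/(εs + |εd|) = 3/7.
So producers capture 3/7 of the subsidy.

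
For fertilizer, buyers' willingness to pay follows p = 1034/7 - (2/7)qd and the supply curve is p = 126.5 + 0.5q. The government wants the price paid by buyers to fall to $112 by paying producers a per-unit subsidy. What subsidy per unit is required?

Required subsidy s = $77 per unit

At a buyer price of 112, quantity demanded is 517 − 3.5·112 = 125.
Sellers supply 125 only when they receive ps = 126.5 + 0.5·125 = 189.
s = ps − pb = 189 − 112 = 77.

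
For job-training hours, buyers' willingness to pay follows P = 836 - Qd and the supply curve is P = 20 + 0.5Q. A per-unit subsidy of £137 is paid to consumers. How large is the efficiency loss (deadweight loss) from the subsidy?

Deadweight loss = 18769/3

Pre-subsidy: 836 - Q = 20 + 0.5Q gives Q* = 544 and P* = 292.
With the rebate, buyers effectively pay Pb = Ps − 137, where Ps is the price sellers receive.
On the curves, Pb = 836 - Q and Ps = 20 + 0.5Q; the wedge Ps − Pb = 137 gives 20 + 0.5Q − (836 - Q) = 137, so Q' = 1906/3.
Then Pb = 836 − 1·(1906/3) = 602/3 and Ps = 20 + 0.5·(1906/3) = 1013/3.
The subsidy expands output by 1906/3 − 544 = 274/3 past the efficient level; on those units the gap between marginal cost and willingness to pay runs from 0 up to 137.
DWL = ½ × 137 × 274/3 = 18769/3.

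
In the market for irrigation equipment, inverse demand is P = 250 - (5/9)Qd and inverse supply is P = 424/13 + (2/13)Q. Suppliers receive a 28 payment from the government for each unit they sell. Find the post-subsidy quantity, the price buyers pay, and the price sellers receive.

Q' = 28710/83; buyers pay 4800/83; sellers receive 7124/83

Pre-subsidy: 250 - (5/9)Q = 424/13 + (2/13)Q gives Q* = 25434/83 and P* = 6620/83.
With the subsidy, sellers receive Ps = Pb + 28 for each unit, where Pb is the price buyers pay.
On the curves, Pb = 250 - (5/9)Q and Ps = 424/13 + (2/13)Q; the wedge Ps − Pb = 28 gives 424/13 + (2/13)Q − (250 - (5/9)Q) = 28, so Q' = 28710/83.
Then Pb = 250 − (5/9)·(28710/83) = 4800/83 and Ps = 424/13 + (2/13)·(28710/83) = 7124/83.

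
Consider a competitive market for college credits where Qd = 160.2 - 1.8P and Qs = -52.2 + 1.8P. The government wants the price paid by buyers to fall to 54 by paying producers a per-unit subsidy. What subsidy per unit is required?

At a buyer price of 54, quantity demanded is 160.2 − 1.8·54 = 63.
Sellers supply 63 only when they receive Ps with -52.2 + 1.8·Ps = 63, i.e. Ps = 64.
s = Ps − Pb = 64 − 54 = 10.

Required subsidy s = 10 per unit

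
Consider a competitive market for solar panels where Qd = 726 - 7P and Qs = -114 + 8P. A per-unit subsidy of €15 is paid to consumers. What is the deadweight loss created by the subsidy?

Pre-subsidy: 726 - 7P = -114 + 8P gives P* = 56, Q* = 334.
With the rebate, buyers effectively pay Pb = Ps − 15, where Ps is the price sellers receive.
Demand in terms of Ps becomes Qd = 726 − 7(Ps − 15) = 831 - 7Ps. Setting this equal to supply: 831 - 7Ps = -114 + 8Ps, so Ps = 63.
Buyers pay Pb = 63 − 15 = 48; Q' = -114 + 8·63 = 390.
The subsidy expands output by 390 − 334 = 56 past the efficient level; on those units the gap between marginal cost and willingness to pay runs from 0 up to 15.
DWL = ½ × 15 × 56 = 420.

Deadweight loss = €420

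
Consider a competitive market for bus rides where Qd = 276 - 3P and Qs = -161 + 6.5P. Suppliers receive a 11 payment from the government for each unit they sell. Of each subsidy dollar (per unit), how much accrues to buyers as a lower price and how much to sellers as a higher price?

Pre-subsidy: 276 - 3P = -161 + 6.5P gives P* = 46, Q* = 138.
With the subsidy, sellers receive Ps = Pb + 11 for each unit, where Pb is the price buyers pay.
Supply in terms of Pb becomes Qs = -161 + 6.5(Pb + 11) = -89.5 + 6.5Pb. Setting this equal to demand: 276 - 3Pb = -89.5 + 6.5Pb, so Pb = 731/19.
Sellers receive Ps = 731/19 + 11 = 940/19; Q' = 276 − 3·(731/19) = 3051/19.
Buyers' price falls by P* − Pb = 46 − 731/19 = 143/19; sellers' price rises by Ps − P* = 940/19 − 46 = 66/19.

Buyers gain 143/19 per unit; sellers gain 66/19 per unit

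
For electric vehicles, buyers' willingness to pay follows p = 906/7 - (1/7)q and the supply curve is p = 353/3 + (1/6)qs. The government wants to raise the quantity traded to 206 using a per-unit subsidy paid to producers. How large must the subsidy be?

Required subsidy s = 52 per unit

At q = 206, from the demand curve buyers pay pb = 906/7 − (1/7)·206 = 100; from the supply curve sellers need ps = 353/3 + (1/6)·206 = 152.
The subsidy must fill the gap: s = ps − pb = 152 − 100 = 52.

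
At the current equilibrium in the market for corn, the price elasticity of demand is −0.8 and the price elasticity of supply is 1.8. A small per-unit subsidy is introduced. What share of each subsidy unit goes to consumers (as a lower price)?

Consumer share = 9/13

For a small subsidy around the equilibrium, the benefit split depends on the relative slopes, which at a point are proportional to the elasticities.
Buyer share = εs/(εs + |εd|) = 1.8/(1.8 + 0.8) = 9/13; seller share = |εd|/(εs + |εd|) = 4/13.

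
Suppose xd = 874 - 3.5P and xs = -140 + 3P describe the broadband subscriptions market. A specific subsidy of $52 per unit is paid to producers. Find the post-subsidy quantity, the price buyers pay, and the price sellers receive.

Pre-subsidy: 874 - 3.5P = -140 + 3P gives P* = 156, x* = 328.
With the subsidy, sellers receive Ps = Pb + 52 for each unit, where Pb is the price buyers pay.
Supply in terms of Pb becomes xs = -140 + 3(Pb + 52) = 16 + 3Pb. Setting this equal to demand: 874 - 3.5Pb = 16 + 3Pb, so Pb = 132.
Sellers receive Ps = 132 + 52 = 184; x' = 874 − 3.5·132 = 412.

x' = 412; buyers pay $132; sellers receive $184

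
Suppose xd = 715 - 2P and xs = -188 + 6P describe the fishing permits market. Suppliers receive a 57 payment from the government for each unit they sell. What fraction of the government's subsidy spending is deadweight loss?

DWL / government spending = 9/121

Pre-subsidy: 715 - 2P = -188 + 6P gives P* = 112.875, x* = 489.25.
With the subsidy, sellers receive Ps = Pb + 57 for each unit, where Pb is the price buyers pay.
Supply in terms of Pb becomes xs = -188 + 6(Pb + 57) = 154 + 6Pb. Setting this equal to demand: 715 - 2Pb = 154 + 6Pb, so Pb = 70.125.
Sellers receive Ps = 70.125 + 57 = 127.125; x' = 715 − 2·70.125 = 574.75.
ΔCS = ½(489.25 + 574.75)(112.875 − 70.125) = 22743; ΔPS = ½(489.25 + 574.75)(127.125 − 112.875) = 7581.
Government spending = 57 × 574.75 = 32760.75.
DWL = ½ × 57 × (574.75 − 489.25) = 2436.75; fraction = 2436.75 / 32760.75 = 9/121.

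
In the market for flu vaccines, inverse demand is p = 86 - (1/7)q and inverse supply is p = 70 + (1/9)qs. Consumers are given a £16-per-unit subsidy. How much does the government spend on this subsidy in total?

Government cost = £2016

Pre-subsidy: 86 - (1/7)q = 70 + (1/9)q gives q* = 63 and p* = 77.
With the rebate, buyers effectively pay pb = ps − 16, where ps is the price sellers receive.
On the curves, pb = 86 - (1/7)q and ps = 70 + (1/9)q; the wedge ps − pb = 16 gives 70 + (1/9)q − (86 - (1/7)q) = 16, so q' = 126.
Then pb = 86 − (1/7)·126 = 68 and ps = 70 + (1/9)·126 = 84.
Government outlay = subsidy × quantity = 16 × 126 = 2016.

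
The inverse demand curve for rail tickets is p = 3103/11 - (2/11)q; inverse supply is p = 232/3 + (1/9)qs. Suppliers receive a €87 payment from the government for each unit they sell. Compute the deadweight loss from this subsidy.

Pre-subsidy: 3103/11 - (2/11)q = 232/3 + (1/9)q gives q* = 699 and p* = 155.
With the subsidy, sellers receive ps = pb + 87 for each unit, where pb is the price buyers pay.
On the curves, pb = 3103/11 - (2/11)q and ps = 232/3 + (1/9)q; the wedge ps − pb = 87 gives 232/3 + (1/9)q − (3103/11 - (2/11)q) = 87, so q' = 996.
Then pb = 3103/11 − (2/11)·996 = 101 and ps = 232/3 + (1/9)·996 = 188.
The subsidy expands output by 996 − 699 = 297 past the efficient level; on those units the gap between marginal cost and willingness to pay runs from 0 up to 87.
DWL = ½ × 87 × 297 = 12919.5.

Deadweight loss = €12919.5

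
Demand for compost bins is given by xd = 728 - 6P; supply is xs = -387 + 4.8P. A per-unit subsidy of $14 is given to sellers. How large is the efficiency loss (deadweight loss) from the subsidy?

Deadweight loss = 784/3

Pre-subsidy: 728 - 6P = -387 + 4.8P gives P* = 5575/54, x* = 977/9.
With the subsidy, sellers receive Ps = Pb + 14 for each unit, where Pb is the price buyers pay.
Supply in terms of Pb becomes xs = -387 + 4.8(Pb + 14) = -319.8 + 4.8Pb. Setting this equal to demand: 728 - 6Pb = -319.8 + 4.8Pb, so Pb = 5239/54.
Sellers receive Ps = 5239/54 + 14 = 5995/54; x' = 728 − 6·(5239/54) = 1313/9.
The subsidy expands output by 1313/9 − 977/9 = 112/3 past the efficient level; on those units the gap between marginal cost and willingness to pay runs from 0 up to 14.
DWL = ½ × 14 × 112/3 = 784/3.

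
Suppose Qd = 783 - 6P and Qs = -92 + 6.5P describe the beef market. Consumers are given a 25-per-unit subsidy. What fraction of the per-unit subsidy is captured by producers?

Pre-subsidy: 783 - 6P = -92 + 6.5P gives P* = 70, Q* = 363.
With the rebate, buyers effectively pay Pb = Ps − 25, where Ps is the price sellers receive.
Demand in terms of Ps becomes Qd = 783 − 6(Ps − 25) = 933 - 6Ps. Setting this equal to supply: 933 - 6Ps = -92 + 6.5Ps, so Ps = 82.
Buyers pay Pb = 82 − 25 = 57; Q' = -92 + 6.5·82 = 441.
Buyers' price falls by P* − Pb = 70 − 57 = 13; sellers' price rises by Ps − P* = 82 − 70 = 12.
So producers capture 12/25 = 0.48 of each unit of subsidy.

Producer share = 0.48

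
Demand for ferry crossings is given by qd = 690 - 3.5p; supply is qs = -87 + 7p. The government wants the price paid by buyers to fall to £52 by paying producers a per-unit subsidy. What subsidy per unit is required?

At a buyer price of 52, quantity demanded is 690 − 3.5·52 = 508.
Sellers supply 508 only when they receive ps with -87 + 7·ps = 508, i.e. ps = 85.
s = ps − pb = 85 − 52 = 33.

Required subsidy s = £33 per unit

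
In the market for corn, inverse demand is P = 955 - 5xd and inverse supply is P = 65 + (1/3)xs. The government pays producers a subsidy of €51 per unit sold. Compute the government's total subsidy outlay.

Pre-subsidy: 955 - 5x = 65 + (1/3)x gives x* = 166.875 and P* = 120.625.
With the subsidy, sellers receive Ps = Pb + 51 for each unit, where Pb is the price buyers pay.
On the curves, Pb = 955 - 5x and Ps = 65 + (1/3)x; the wedge Ps − Pb = 51 gives 65 + (1/3)x − (955 - 5x) = 51, so x' = 176.4375.
Then Pb = 955 − 5·176.4375 = 72.8125 and Ps = 65 + (1/3)·176.4375 = 123.8125.
Government outlay = subsidy × quantity = 51 × 176.4375 = 8998.3125.

Government cost = €8998.3125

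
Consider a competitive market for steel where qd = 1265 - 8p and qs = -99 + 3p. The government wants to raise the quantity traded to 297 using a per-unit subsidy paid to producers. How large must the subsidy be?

At q = 297, invert demand for the buyer price: pb = (1265 − 297)/8 = 121; invert supply for the seller price: ps = (297 − (-99))/3 = 132.
The subsidy must fill the gap: s = ps − pb = 132 − 121 = 11.

Required subsidy s = 11 per unit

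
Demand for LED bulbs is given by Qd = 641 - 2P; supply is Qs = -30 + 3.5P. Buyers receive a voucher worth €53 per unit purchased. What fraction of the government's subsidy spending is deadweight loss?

DWL / government spending = 371/5109

Pre-subsidy: 641 - 2P = -30 + 3.5P gives P* = 122, Q* = 397.
With the rebate, buyers effectively pay Pb = Ps − 53, where Ps is the price sellers receive.
Demand in terms of Ps becomes Qd = 641 − 2(Ps − 53) = 747 - 2Ps. Setting this equal to supply: 747 - 2Ps = -30 + 3.5Ps, so Ps = 1554/11.
Buyers pay Pb = 1554/11 − 53 = 971/11; Q' = -30 + 3.5·(1554/11) = 5109/11.
ΔCS = ½(397 + 5109/11)(122 − 971/11) = 1757798/121; ΔPS = ½(397 + 5109/11)(1554/11 − 122) = 1004456/121.
Government spending = 53 × 5109/11 = 270777/11.
DWL = ½ × 53 × (5109/11 − 397) = 19663/11; fraction = (19663/11) / (270777/11) = 371/5109.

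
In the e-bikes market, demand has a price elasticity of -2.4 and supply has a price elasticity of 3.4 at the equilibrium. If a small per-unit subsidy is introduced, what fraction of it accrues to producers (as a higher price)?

Producer share = 12/29

For a small subsidy around the equilibrium, the benefit split depends on the relative slopes, which at a point are proportional to the elasticities.
Buyer share = εs/(εs + |εd|) = 3.4/(3.4 + 2.4) = 17/29; seller share = |εd|/(εs + |εd|) = 12/29.
So producers capture 12/29 of the subsidy.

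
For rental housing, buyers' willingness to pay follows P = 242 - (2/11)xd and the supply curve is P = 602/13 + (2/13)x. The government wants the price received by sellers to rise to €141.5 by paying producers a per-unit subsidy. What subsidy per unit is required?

Required subsidy s = €12 per unit

At a seller price of 141.5, quantity supplied is -301 + 6.5·141.5 = 618.75.
Buyers absorb 618.75 only when they pay Pb = 242 − (2/11)·618.75 = 129.5.
s = Ps − Pb = 141.5 − 129.5 = 12.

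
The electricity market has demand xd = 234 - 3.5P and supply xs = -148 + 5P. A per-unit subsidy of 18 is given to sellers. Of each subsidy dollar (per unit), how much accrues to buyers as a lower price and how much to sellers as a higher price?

Pre-subsidy: 234 - 3.5P = -148 + 5P gives P* = 764/17, x* = 1304/17.
With the subsidy, sellers receive Ps = Pb + 18 for each unit, where Pb is the price buyers pay.
Supply in terms of Pb becomes xs = -148 + 5(Pb + 18) = -58 + 5Pb. Setting this equal to demand: 234 - 3.5Pb = -58 + 5Pb, so Pb = 584/17.
Sellers receive Ps = 584/17 + 18 = 890/17; x' = 234 − 3.5·(584/17) = 1934/17.
Buyers' price falls by P* − Pb = 764/17 − 584/17 = 180/17; sellers' price rises by Ps − P* = 890/17 − 764/17 = 126/17.

Buyers gain 180/17 per unit; sellers gain 126/17 per unit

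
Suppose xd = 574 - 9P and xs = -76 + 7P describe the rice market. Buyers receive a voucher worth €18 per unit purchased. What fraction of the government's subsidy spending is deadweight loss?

Pre-subsidy: 574 - 9P = -76 + 7P gives P* = 40.625, x* = 208.375.
With the rebate, buyers effectively pay Pb = Ps − 18, where Ps is the price sellers receive.
Demand in terms of Ps becomes xd = 574 − 9(Ps − 18) = 736 - 9Ps. Setting this equal to supply: 736 - 9Ps = -76 + 7Ps, so Ps = 50.75.
Buyers pay Pb = 50.75 − 18 = 32.75; x' = -76 + 7·50.75 = 279.25.
ΔCS = ½(208.375 + 279.25)(40.625 − 32.75) = 1920.0234375; ΔPS = ½(208.375 + 279.25)(50.75 − 40.625) = 2468.6015625.
Government spending = 18 × 279.25 = 5026.5.
DWL = ½ × 18 × (279.25 − 208.375) = 637.875; fraction = 637.875 / 5026.5 = 567/4468.

DWL / government spending = 567/4468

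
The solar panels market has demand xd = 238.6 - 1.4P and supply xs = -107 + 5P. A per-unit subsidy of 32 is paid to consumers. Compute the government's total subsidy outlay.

Government cost = 6336

Pre-subsidy: 238.6 - 1.4P = -107 + 5P gives P* = 54, x* = 163.
With the rebate, buyers effectively pay Pb = Ps − 32, where Ps is the price sellers receive.
Demand in terms of Ps becomes xd = 238.6 − 1.4(Ps − 32) = 283.4 - 1.4Ps. Setting this equal to supply: 283.4 - 1.4Ps = -107 + 5Ps, so Ps = 61.
Buyers pay Pb = 61 − 32 = 29; x' = -107 + 5·61 = 198.
Government outlay = subsidy × quantity = 32 × 198 = 6336.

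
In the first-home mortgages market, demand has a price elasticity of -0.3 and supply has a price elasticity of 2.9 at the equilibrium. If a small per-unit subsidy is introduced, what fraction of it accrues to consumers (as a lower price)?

Consumer share = 0.90625

For a small subsidy around the equilibrium, the benefit split depends on the relative slopes, which at a point are proportional to the elasticities.
Buyer share = εs/(εs + |εd|) = 2.9/(2.9 + 0.3) = 0.90625; seller share = |εd|/(εs + |εd|) = 0.09375.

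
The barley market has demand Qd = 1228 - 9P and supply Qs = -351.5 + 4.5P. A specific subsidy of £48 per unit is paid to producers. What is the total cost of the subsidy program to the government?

Government cost = £15312

Pre-subsidy: 1228 - 9P = -351.5 + 4.5P gives P* = 117, Q* = 175.
With the subsidy, sellers receive Ps = Pb + 48 for each unit, where Pb is the price buyers pay.
Supply in terms of Pb becomes Qs = -351.5 + 4.5(Pb + 48) = -135.5 + 4.5Pb. Setting this equal to demand: 1228 - 9Pb = -135.5 + 4.5Pb, so Pb = 101.
Sellers receive Ps = 101 + 48 = 149; Q' = 1228 − 9·101 = 319.
Government outlay = subsidy × quantity = 48 × 319 = 15312.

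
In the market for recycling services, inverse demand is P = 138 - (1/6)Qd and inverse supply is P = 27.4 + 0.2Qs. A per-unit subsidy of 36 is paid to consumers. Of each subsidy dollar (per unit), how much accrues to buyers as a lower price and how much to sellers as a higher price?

Buyers gain 180/11 per unit; sellers gain 216/11 per unit

Pre-subsidy: 138 - (1/6)Q = 27.4 + 0.2Q gives Q* = 3318/11 and P* = 965/11.
With the rebate, buyers effectively pay Pb = Ps − 36, where Ps is the price sellers receive.
On the curves, Pb = 138 - (1/6)Q and Ps = 27.4 + 0.2Q; the wedge Ps − Pb = 36 gives 27.4 + 0.2Q − (138 - (1/6)Q) = 36, so Q' = 4398/11.
Then Pb = 138 − (1/6)·(4398/11) = 785/11 and Ps = 27.4 + 0.2·(4398/11) = 1181/11.
Buyers' price falls by P* − Pb = 965/11 − 785/11 = 180/11; sellers' price rises by Ps − P* = 1181/11 − 965/11 = 216/11.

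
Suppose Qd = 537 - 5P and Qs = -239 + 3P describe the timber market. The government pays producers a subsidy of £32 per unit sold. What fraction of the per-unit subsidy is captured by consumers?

Consumer share = 0.375

Pre-subsidy: 537 - 5P = -239 + 3P gives P* = 97, Q* = 52.
With the subsidy, sellers receive Ps = Pb + 32 for each unit, where Pb is the price buyers pay.
Supply in terms of Pb becomes Qs = -239 + 3(Pb + 32) = -143 + 3Pb. Setting this equal to demand: 537 - 5Pb = -143 + 3Pb, so Pb = 85.
Sellers receive Ps = 85 + 32 = 117; Q' = 537 − 5·85 = 112.
Buyers' price falls by P* − Pb = 97 − 85 = 12; sellers' price rises by Ps − P* = 117 − 97 = 20.
So consumers capture 12/32 = 0.375 of each unit of subsidy.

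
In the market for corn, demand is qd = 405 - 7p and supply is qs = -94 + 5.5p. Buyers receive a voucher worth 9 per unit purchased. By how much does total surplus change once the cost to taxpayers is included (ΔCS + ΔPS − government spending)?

Net change in total surplus = -124.74

Pre-subsidy: 405 - 7p = -94 + 5.5p gives p* = 39.92, q* = 125.56.
With the rebate, buyers effectively pay pb = ps − 9, where ps is the price sellers receive.
Demand in terms of ps becomes qd = 405 − 7(ps − 9) = 468 - 7ps. Setting this equal to supply: 468 - 7ps = -94 + 5.5ps, so ps = 44.96.
Buyers pay pb = 44.96 − 9 = 35.96; q' = -94 + 5.5·44.96 = 153.28.
ΔCS = ½(125.56 + 153.28)(39.92 − 35.96) = 552.1032; ΔPS = ½(125.56 + 153.28)(44.96 − 39.92) = 702.6768.
Government spending = 9 × 153.28 = 1379.52.
Net change = 552.1032 + 702.6768 − 1379.52 = -124.74. The loss equals the DWL triangle ½·9·27.72.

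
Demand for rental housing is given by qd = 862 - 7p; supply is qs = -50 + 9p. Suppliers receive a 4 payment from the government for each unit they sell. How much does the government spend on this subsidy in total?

Government cost = 1915

Pre-subsidy: 862 - 7p = -50 + 9p gives p* = 57, q* = 463.
With the subsidy, sellers receive ps = pb + 4 for each unit, where pb is the price buyers pay.
Supply in terms of pb becomes qs = -50 + 9(pb + 4) = -14 + 9pb. Setting this equal to demand: 862 - 7pb = -14 + 9pb, so pb = 54.75.
Sellers receive ps = 54.75 + 4 = 58.75; q' = 862 − 7·54.75 = 478.75.
Government outlay = subsidy × quantity = 4 × 478.75 = 1915.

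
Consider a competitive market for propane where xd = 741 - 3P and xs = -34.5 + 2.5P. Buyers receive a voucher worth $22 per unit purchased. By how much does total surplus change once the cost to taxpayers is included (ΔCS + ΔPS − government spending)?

Net change in total surplus = -$330

Pre-subsidy: 741 - 3P = -34.5 + 2.5P gives P* = 141, x* = 318.
With the rebate, buyers effectively pay Pb = Ps − 22, where Ps is the price sellers receive.
Demand in terms of Ps becomes xd = 741 − 3(Ps − 22) = 807 - 3Ps. Setting this equal to supply: 807 - 3Ps = -34.5 + 2.5Ps, so Ps = 153.
Buyers pay Pb = 153 − 22 = 131; x' = -34.5 + 2.5·153 = 348.
ΔCS = ½(318 + 348)(141 − 131) = 3330; ΔPS = ½(318 + 348)(153 − 141) = 3996.
Government spending = 22 × 348 = 7656.
Net change = 3330 + 3996 − 7656 = -330. The loss equals the DWL triangle ½·22·30.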